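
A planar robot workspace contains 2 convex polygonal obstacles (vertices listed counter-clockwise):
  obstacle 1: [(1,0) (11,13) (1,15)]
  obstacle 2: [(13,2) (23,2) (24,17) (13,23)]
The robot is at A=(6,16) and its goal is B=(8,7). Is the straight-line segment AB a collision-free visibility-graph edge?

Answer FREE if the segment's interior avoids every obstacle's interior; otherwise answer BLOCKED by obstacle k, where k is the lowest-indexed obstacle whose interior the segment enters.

BLOCKED by obstacle 1

Obstacle 1 [(1,0) (11,13) (1,15)]:
  edge (1,0)–(11,13): crosses AB
  edge (11,13)–(1,15): crosses AB
  edge (1,15)–(1,0): clear
  → BLOCKED
Obstacle 2 [(13,2) (23,2) (24,17) (13,23)]:
  edge (13,2)–(23,2): clear
  edge (23,2)–(24,17): clear
  edge (24,17)–(13,23): clear
  edge (13,23)–(13,2): clear
  midpoint (7,23/2) outside
  → clear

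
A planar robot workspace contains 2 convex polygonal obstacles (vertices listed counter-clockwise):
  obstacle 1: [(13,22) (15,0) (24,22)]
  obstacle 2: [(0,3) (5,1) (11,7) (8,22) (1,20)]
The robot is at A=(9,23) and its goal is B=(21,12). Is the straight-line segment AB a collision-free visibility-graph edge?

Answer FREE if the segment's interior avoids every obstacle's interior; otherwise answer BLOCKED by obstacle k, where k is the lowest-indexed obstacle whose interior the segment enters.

BLOCKED by obstacle 1

Obstacle 1 [(13,22) (15,0) (24,22)]:
  edge (13,22)–(15,0): crosses AB
  edge (15,0)–(24,22): crosses AB
  edge (24,22)–(13,22): clear
  → BLOCKED
Obstacle 2 [(0,3) (5,1) (11,7) (8,22) (1,20)]:
  edge (0,3)–(5,1): clear
  edge (5,1)–(11,7): clear
  edge (11,7)–(8,22): clear
  edge (8,22)–(1,20): clear
  edge (1,20)–(0,3): clear
  midpoint (15,35/2) outside
  → clear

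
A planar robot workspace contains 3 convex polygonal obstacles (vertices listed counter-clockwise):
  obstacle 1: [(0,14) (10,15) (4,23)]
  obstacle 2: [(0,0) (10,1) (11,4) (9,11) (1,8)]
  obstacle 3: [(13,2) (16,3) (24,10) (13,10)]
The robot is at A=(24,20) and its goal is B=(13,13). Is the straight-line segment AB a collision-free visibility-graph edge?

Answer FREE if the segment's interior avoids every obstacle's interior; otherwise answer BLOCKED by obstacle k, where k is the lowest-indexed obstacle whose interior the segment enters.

Obstacle 1 [(0,14) (10,15) (4,23)]:
  edge (0,14)–(10,15): clear
  edge (10,15)–(4,23): clear
  edge (4,23)–(0,14): clear
  midpoint (37/2,33/2) outside
  → clear
Obstacle 2 [(0,0) (10,1) (11,4) (9,11) (1,8)]:
  edge (0,0)–(10,1): clear
  edge (10,1)–(11,4): clear
  edge (11,4)–(9,11): clear
  edge (9,11)–(1,8): clear
  edge (1,8)–(0,0): clear
  midpoint (37/2,33/2) outside
  → clear
Obstacle 3 [(13,2) (16,3) (24,10) (13,10)]:
  edge (13,2)–(16,3): clear
  edge (16,3)–(24,10): clear
  edge (24,10)–(13,10): clear
  edge (13,10)–(13,2): clear
  midpoint (37/2,33/2) outside
  → clear

FREE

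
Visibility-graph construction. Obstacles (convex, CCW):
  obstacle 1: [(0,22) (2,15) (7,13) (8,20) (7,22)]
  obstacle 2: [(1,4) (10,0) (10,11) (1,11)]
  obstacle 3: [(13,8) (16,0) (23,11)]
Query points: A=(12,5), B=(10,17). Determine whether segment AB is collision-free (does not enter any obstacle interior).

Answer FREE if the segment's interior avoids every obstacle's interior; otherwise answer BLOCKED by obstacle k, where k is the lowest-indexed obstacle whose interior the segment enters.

Obstacle 1 [(0,22) (2,15) (7,13) (8,20) (7,22)]:
  edge (0,22)–(2,15): clear
  edge (2,15)–(7,13): clear
  edge (7,13)–(8,20): clear
  edge (8,20)–(7,22): clear
  edge (7,22)–(0,22): clear
  midpoint (11,11) outside
  → clear
Obstacle 2 [(1,4) (10,0) (10,11) (1,11)]:
  edge (1,4)–(10,0): clear
  edge (10,0)–(10,11): clear
  edge (10,11)–(1,11): clear
  edge (1,11)–(1,4): clear
  midpoint (11,11) outside
  → clear
Obstacle 3 [(13,8) (16,0) (23,11)]:
  edge (13,8)–(16,0): clear
  edge (16,0)–(23,11): clear
  edge (23,11)–(13,8): clear
  midpoint (11,11) outside
  → clear

FREE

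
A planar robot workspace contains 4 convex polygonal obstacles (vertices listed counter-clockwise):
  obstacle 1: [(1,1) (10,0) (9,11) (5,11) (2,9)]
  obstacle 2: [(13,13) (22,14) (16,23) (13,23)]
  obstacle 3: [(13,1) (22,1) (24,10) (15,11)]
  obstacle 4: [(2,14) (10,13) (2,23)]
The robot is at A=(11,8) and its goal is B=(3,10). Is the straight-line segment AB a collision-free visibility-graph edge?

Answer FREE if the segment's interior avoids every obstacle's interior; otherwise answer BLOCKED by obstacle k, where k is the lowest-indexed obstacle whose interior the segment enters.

Obstacle 1 [(1,1) (10,0) (9,11) (5,11) (2,9)]:
  edge (1,1)–(10,0): clear
  edge (10,0)–(9,11): crosses AB
  edge (9,11)–(5,11): clear
  edge (5,11)–(2,9): crosses AB
  edge (2,9)–(1,1): clear
  → BLOCKED
Obstacle 2 [(13,13) (22,14) (16,23) (13,23)]:
  edge (13,13)–(22,14): clear
  edge (22,14)–(16,23): clear
  edge (16,23)–(13,23): clear
  edge (13,23)–(13,13): clear
  midpoint (7,9) outside
  → clear
Obstacle 3 [(13,1) (22,1) (24,10) (15,11)]:
  edge (13,1)–(22,1): clear
  edge (22,1)–(24,10): clear
  edge (24,10)–(15,11): clear
  edge (15,11)–(13,1): clear
  midpoint (7,9) outside
  → clear
Obstacle 4 [(2,14) (10,13) (2,23)]:
  edge (2,14)–(10,13): clear
  edge (10,13)–(2,23): clear
  edge (2,23)–(2,14): clear
  midpoint (7,9) outside
  → clear

BLOCKED by obstacle 1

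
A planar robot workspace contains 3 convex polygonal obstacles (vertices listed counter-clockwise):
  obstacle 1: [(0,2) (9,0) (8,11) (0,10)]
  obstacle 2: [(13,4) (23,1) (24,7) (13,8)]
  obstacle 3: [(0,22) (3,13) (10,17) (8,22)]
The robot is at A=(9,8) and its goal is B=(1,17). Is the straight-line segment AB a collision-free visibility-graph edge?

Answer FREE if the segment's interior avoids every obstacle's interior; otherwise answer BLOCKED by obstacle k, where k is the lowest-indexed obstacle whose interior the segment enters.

BLOCKED by obstacle 1

Obstacle 1 [(0,2) (9,0) (8,11) (0,10)]:
  edge (0,2)–(9,0): clear
  edge (9,0)–(8,11): crosses AB
  edge (8,11)–(0,10): crosses AB
  edge (0,10)–(0,2): clear
  → BLOCKED
Obstacle 2 [(13,4) (23,1) (24,7) (13,8)]:
  edge (13,4)–(23,1): clear
  edge (23,1)–(24,7): clear
  edge (24,7)–(13,8): clear
  edge (13,8)–(13,4): clear
  midpoint (5,25/2) outside
  → clear
Obstacle 3 [(0,22) (3,13) (10,17) (8,22)]:
  edge (0,22)–(3,13): crosses AB
  edge (3,13)–(10,17): crosses AB
  edge (10,17)–(8,22): clear
  edge (8,22)–(0,22): clear
  → BLOCKED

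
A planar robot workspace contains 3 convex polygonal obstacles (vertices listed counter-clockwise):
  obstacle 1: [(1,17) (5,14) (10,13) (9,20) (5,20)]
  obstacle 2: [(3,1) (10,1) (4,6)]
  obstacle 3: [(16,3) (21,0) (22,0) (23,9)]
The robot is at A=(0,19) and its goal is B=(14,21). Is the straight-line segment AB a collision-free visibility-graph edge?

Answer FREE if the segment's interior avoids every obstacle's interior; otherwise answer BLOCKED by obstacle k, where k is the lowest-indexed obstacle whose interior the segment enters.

BLOCKED by obstacle 1

Obstacle 1 [(1,17) (5,14) (10,13) (9,20) (5,20)]:
  edge (1,17)–(5,14): clear
  edge (5,14)–(10,13): clear
  edge (10,13)–(9,20): clear
  edge (9,20)–(5,20): crosses AB
  edge (5,20)–(1,17): crosses AB
  → BLOCKED
Obstacle 2 [(3,1) (10,1) (4,6)]:
  edge (3,1)–(10,1): clear
  edge (10,1)–(4,6): clear
  edge (4,6)–(3,1): clear
  midpoint (7,20) outside
  → clear
Obstacle 3 [(16,3) (21,0) (22,0) (23,9)]:
  edge (16,3)–(21,0): clear
  edge (21,0)–(22,0): clear
  edge (22,0)–(23,9): clear
  edge (23,9)–(16,3): clear
  midpoint (7,20) outside
  → clear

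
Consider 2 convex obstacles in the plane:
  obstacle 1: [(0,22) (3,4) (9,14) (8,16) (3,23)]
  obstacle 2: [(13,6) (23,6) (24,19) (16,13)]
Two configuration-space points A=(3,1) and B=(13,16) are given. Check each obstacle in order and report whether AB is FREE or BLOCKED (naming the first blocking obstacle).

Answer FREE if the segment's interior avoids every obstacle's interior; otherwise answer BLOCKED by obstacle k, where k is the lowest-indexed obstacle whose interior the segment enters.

FREE

Obstacle 1 [(0,22) (3,4) (9,14) (8,16) (3,23)]:
  edge (0,22)–(3,4): clear
  edge (3,4)–(9,14): clear
  edge (9,14)–(8,16): clear
  edge (8,16)–(3,23): clear
  edge (3,23)–(0,22): clear
  midpoint (8,17/2) outside
  → clear
Obstacle 2 [(13,6) (23,6) (24,19) (16,13)]:
  edge (13,6)–(23,6): clear
  edge (23,6)–(24,19): clear
  edge (24,19)–(16,13): clear
  edge (16,13)–(13,6): clear
  midpoint (8,17/2) outside
  → clear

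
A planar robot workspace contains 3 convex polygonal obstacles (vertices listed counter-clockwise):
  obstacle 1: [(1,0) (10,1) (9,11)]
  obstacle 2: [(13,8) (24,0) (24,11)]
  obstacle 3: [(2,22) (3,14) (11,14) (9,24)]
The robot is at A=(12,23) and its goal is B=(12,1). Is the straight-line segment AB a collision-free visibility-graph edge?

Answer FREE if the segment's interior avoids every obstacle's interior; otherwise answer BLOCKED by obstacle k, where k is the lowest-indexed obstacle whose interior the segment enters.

FREE

Obstacle 1 [(1,0) (10,1) (9,11)]:
  edge (1,0)–(10,1): clear
  edge (10,1)–(9,11): clear
  edge (9,11)–(1,0): clear
  midpoint (12,12) outside
  → clear
Obstacle 2 [(13,8) (24,0) (24,11)]:
  edge (13,8)–(24,0): clear
  edge (24,0)–(24,11): clear
  edge (24,11)–(13,8): clear
  midpoint (12,12) outside
  → clear
Obstacle 3 [(2,22) (3,14) (11,14) (9,24)]:
  edge (2,22)–(3,14): clear
  edge (3,14)–(11,14): clear
  edge (11,14)–(9,24): clear
  edge (9,24)–(2,22): clear
  midpoint (12,12) outside
  → clear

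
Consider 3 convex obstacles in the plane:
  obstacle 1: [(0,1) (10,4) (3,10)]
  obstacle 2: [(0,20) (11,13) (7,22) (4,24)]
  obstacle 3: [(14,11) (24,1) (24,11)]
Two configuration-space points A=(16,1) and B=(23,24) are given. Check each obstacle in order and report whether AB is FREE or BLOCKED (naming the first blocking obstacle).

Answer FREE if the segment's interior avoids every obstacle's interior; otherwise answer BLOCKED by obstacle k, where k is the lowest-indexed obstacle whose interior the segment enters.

BLOCKED by obstacle 3

Obstacle 1 [(0,1) (10,4) (3,10)]:
  edge (0,1)–(10,4): clear
  edge (10,4)–(3,10): clear
  edge (3,10)–(0,1): clear
  midpoint (39/2,25/2) outside
  → clear
Obstacle 2 [(0,20) (11,13) (7,22) (4,24)]:
  edge (0,20)–(11,13): clear
  edge (11,13)–(7,22): clear
  edge (7,22)–(4,24): clear
  edge (4,24)–(0,20): clear
  midpoint (39/2,25/2) outside
  → clear
Obstacle 3 [(14,11) (24,1) (24,11)]:
  edge (14,11)–(24,1): crosses AB
  edge (24,1)–(24,11): clear
  edge (24,11)–(14,11): crosses AB
  → BLOCKED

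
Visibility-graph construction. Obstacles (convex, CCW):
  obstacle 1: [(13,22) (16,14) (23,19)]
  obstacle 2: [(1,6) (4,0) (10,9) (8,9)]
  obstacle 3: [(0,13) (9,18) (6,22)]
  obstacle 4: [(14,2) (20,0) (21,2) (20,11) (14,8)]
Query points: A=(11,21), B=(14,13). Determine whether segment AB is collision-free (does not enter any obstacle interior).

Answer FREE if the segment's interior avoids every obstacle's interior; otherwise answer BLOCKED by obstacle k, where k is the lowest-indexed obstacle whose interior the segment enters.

FREE

Obstacle 1 [(13,22) (16,14) (23,19)]:
  edge (13,22)–(16,14): clear
  edge (16,14)–(23,19): clear
  edge (23,19)–(13,22): clear
  midpoint (25/2,17) outside
  → clear
Obstacle 2 [(1,6) (4,0) (10,9) (8,9)]:
  edge (1,6)–(4,0): clear
  edge (4,0)–(10,9): clear
  edge (10,9)–(8,9): clear
  edge (8,9)–(1,6): clear
  midpoint (25/2,17) outside
  → clear
Obstacle 3 [(0,13) (9,18) (6,22)]:
  edge (0,13)–(9,18): clear
  edge (9,18)–(6,22): clear
  edge (6,22)–(0,13): clear
  midpoint (25/2,17) outside
  → clear
Obstacle 4 [(14,2) (20,0) (21,2) (20,11) (14,8)]:
  edge (14,2)–(20,0): clear
  edge (20,0)–(21,2): clear
  edge (21,2)–(20,11): clear
  edge (20,11)–(14,8): clear
  edge (14,8)–(14,2): clear
  midpoint (25/2,17) outside
  → clear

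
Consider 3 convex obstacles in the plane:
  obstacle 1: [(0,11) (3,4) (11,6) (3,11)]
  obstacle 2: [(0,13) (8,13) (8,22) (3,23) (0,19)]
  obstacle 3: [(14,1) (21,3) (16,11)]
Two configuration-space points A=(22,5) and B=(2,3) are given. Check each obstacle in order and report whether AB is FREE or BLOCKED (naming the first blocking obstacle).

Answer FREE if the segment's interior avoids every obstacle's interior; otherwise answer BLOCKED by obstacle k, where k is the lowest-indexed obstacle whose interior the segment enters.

Obstacle 1 [(0,11) (3,4) (11,6) (3,11)]:
  edge (0,11)–(3,4): clear
  edge (3,4)–(11,6): clear
  edge (11,6)–(3,11): clear
  edge (3,11)–(0,11): clear
  midpoint (12,4) outside
  → clear
Obstacle 2 [(0,13) (8,13) (8,22) (3,23) (0,19)]:
  edge (0,13)–(8,13): clear
  edge (8,13)–(8,22): clear
  edge (8,22)–(3,23): clear
  edge (3,23)–(0,19): clear
  edge (0,19)–(0,13): clear
  midpoint (12,4) outside
  → clear
Obstacle 3 [(14,1) (21,3) (16,11)]:
  edge (14,1)–(21,3): clear
  edge (21,3)–(16,11): crosses AB
  edge (16,11)–(14,1): crosses AB
  → BLOCKED

BLOCKED by obstacle 3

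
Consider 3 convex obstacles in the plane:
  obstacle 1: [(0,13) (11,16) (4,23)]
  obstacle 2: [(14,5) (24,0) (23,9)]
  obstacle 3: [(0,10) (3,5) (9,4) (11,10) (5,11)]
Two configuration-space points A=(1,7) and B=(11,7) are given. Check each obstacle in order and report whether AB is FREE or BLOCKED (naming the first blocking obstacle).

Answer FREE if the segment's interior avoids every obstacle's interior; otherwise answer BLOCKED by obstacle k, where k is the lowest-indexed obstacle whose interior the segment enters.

BLOCKED by obstacle 3

Obstacle 1 [(0,13) (11,16) (4,23)]:
  edge (0,13)–(11,16): clear
  edge (11,16)–(4,23): clear
  edge (4,23)–(0,13): clear
  midpoint (6,7) outside
  → clear
Obstacle 2 [(14,5) (24,0) (23,9)]:
  edge (14,5)–(24,0): clear
  edge (24,0)–(23,9): clear
  edge (23,9)–(14,5): clear
  midpoint (6,7) outside
  → clear
Obstacle 3 [(0,10) (3,5) (9,4) (11,10) (5,11)]:
  edge (0,10)–(3,5): crosses AB
  edge (3,5)–(9,4): clear
  edge (9,4)–(11,10): crosses AB
  edge (11,10)–(5,11): clear
  edge (5,11)–(0,10): clear
  → BLOCKED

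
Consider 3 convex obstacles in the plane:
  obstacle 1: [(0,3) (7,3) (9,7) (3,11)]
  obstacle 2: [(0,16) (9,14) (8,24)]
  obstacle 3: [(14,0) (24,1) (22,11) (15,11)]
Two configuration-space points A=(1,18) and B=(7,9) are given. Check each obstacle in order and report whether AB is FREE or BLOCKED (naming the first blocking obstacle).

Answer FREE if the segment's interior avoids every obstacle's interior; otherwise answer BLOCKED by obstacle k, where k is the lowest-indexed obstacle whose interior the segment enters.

BLOCKED by obstacle 2

Obstacle 1 [(0,3) (7,3) (9,7) (3,11)]:
  edge (0,3)–(7,3): clear
  edge (7,3)–(9,7): clear
  edge (9,7)–(3,11): clear
  edge (3,11)–(0,3): clear
  midpoint (4,27/2) outside
  → clear
Obstacle 2 [(0,16) (9,14) (8,24)]:
  edge (0,16)–(9,14): crosses AB
  edge (9,14)–(8,24): clear
  edge (8,24)–(0,16): crosses AB
  → BLOCKED
Obstacle 3 [(14,0) (24,1) (22,11) (15,11)]:
  edge (14,0)–(24,1): clear
  edge (24,1)–(22,11): clear
  edge (22,11)–(15,11): clear
  edge (15,11)–(14,0): clear
  midpoint (4,27/2) outside
  → clear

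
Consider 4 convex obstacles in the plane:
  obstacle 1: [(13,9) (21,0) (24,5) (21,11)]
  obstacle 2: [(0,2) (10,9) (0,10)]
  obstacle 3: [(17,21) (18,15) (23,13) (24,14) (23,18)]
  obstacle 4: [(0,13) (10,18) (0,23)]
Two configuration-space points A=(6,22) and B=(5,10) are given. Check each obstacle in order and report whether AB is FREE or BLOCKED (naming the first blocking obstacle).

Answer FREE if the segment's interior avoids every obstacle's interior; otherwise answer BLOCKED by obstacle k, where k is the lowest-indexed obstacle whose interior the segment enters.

BLOCKED by obstacle 4

Obstacle 1 [(13,9) (21,0) (24,5) (21,11)]:
  edge (13,9)–(21,0): clear
  edge (21,0)–(24,5): clear
  edge (24,5)–(21,11): clear
  edge (21,11)–(13,9): clear
  midpoint (11/2,16) outside
  → clear
Obstacle 2 [(0,2) (10,9) (0,10)]:
  edge (0,2)–(10,9): clear
  edge (10,9)–(0,10): clear
  edge (0,10)–(0,2): clear
  midpoint (11/2,16) outside
  → clear
Obstacle 3 [(17,21) (18,15) (23,13) (24,14) (23,18)]:
  edge (17,21)–(18,15): clear
  edge (18,15)–(23,13): clear
  edge (23,13)–(24,14): clear
  edge (24,14)–(23,18): clear
  edge (23,18)–(17,21): clear
  midpoint (11/2,16) outside
  → clear
Obstacle 4 [(0,13) (10,18) (0,23)]:
  edge (0,13)–(10,18): crosses AB
  edge (10,18)–(0,23): crosses AB
  edge (0,23)–(0,13): clear
  → BLOCKED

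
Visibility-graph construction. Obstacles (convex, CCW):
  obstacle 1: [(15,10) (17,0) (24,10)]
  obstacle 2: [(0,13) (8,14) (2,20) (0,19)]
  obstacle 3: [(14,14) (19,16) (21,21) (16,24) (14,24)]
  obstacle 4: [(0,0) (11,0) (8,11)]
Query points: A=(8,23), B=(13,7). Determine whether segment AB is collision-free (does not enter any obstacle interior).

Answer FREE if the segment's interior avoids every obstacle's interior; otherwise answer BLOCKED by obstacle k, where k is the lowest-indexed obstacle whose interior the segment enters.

Obstacle 1 [(15,10) (17,0) (24,10)]:
  edge (15,10)–(17,0): clear
  edge (17,0)–(24,10): clear
  edge (24,10)–(15,10): clear
  midpoint (21/2,15) outside
  → clear
Obstacle 2 [(0,13) (8,14) (2,20) (0,19)]:
  edge (0,13)–(8,14): clear
  edge (8,14)–(2,20): clear
  edge (2,20)–(0,19): clear
  edge (0,19)–(0,13): clear
  midpoint (21/2,15) outside
  → clear
Obstacle 3 [(14,14) (19,16) (21,21) (16,24) (14,24)]:
  edge (14,14)–(19,16): clear
  edge (19,16)–(21,21): clear
  edge (21,21)–(16,24): clear
  edge (16,24)–(14,24): clear
  edge (14,24)–(14,14): clear
  midpoint (21/2,15) outside
  → clear
Obstacle 4 [(0,0) (11,0) (8,11)]:
  edge (0,0)–(11,0): clear
  edge (11,0)–(8,11): clear
  edge (8,11)–(0,0): clear
  midpoint (21/2,15) outside
  → clear

FREE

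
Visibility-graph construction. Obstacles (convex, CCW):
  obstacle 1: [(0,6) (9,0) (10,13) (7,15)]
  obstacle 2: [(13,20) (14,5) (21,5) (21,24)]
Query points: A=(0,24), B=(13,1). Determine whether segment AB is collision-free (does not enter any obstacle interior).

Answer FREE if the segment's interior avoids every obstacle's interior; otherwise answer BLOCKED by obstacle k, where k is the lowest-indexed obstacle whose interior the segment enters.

BLOCKED by obstacle 1

Obstacle 1 [(0,6) (9,0) (10,13) (7,15)]:
  edge (0,6)–(9,0): clear
  edge (9,0)–(10,13): crosses AB
  edge (10,13)–(7,15): clear
  edge (7,15)–(0,6): crosses AB
  → BLOCKED
Obstacle 2 [(13,20) (14,5) (21,5) (21,24)]:
  edge (13,20)–(14,5): clear
  edge (14,5)–(21,5): clear
  edge (21,5)–(21,24): clear
  edge (21,24)–(13,20): clear
  midpoint (13/2,25/2) outside
  → clear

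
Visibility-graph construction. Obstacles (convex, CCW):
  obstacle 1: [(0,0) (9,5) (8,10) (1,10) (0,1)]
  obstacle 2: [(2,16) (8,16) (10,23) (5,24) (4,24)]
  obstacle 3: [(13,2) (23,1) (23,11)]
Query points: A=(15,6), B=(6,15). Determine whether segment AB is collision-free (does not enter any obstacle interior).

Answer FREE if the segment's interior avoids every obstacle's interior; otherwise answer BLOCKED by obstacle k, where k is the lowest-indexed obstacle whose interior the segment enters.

Obstacle 1 [(0,0) (9,5) (8,10) (1,10) (0,1)]:
  edge (0,0)–(9,5): clear
  edge (9,5)–(8,10): clear
  edge (8,10)–(1,10): clear
  edge (1,10)–(0,1): clear
  edge (0,1)–(0,0): clear
  midpoint (21/2,21/2) outside
  → clear
Obstacle 2 [(2,16) (8,16) (10,23) (5,24) (4,24)]:
  edge (2,16)–(8,16): clear
  edge (8,16)–(10,23): clear
  edge (10,23)–(5,24): clear
  edge (5,24)–(4,24): clear
  edge (4,24)–(2,16): clear
  midpoint (21/2,21/2) outside
  → clear
Obstacle 3 [(13,2) (23,1) (23,11)]:
  edge (13,2)–(23,1): clear
  edge (23,1)–(23,11): clear
  edge (23,11)–(13,2): clear
  midpoint (21/2,21/2) outside
  → clear

FREE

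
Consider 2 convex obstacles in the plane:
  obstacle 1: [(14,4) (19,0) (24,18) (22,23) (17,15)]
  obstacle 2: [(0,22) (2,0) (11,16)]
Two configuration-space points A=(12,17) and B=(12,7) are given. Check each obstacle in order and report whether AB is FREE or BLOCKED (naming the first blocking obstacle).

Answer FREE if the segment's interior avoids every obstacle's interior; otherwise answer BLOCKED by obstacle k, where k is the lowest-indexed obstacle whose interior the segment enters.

FREE

Obstacle 1 [(14,4) (19,0) (24,18) (22,23) (17,15)]:
  edge (14,4)–(19,0): clear
  edge (19,0)–(24,18): clear
  edge (24,18)–(22,23): clear
  edge (22,23)–(17,15): clear
  edge (17,15)–(14,4): clear
  midpoint (12,12) outside
  → clear
Obstacle 2 [(0,22) (2,0) (11,16)]:
  edge (0,22)–(2,0): clear
  edge (2,0)–(11,16): clear
  edge (11,16)–(0,22): clear
  midpoint (12,12) outside
  → clear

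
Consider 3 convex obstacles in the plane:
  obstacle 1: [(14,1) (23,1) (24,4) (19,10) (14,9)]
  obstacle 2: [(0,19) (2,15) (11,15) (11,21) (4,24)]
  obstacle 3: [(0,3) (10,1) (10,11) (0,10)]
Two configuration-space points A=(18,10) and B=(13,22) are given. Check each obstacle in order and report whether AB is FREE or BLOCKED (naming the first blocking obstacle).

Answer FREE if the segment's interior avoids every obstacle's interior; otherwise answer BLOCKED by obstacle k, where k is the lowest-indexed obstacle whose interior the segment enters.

FREE

Obstacle 1 [(14,1) (23,1) (24,4) (19,10) (14,9)]:
  edge (14,1)–(23,1): clear
  edge (23,1)–(24,4): clear
  edge (24,4)–(19,10): clear
  edge (19,10)–(14,9): clear
  edge (14,9)–(14,1): clear
  midpoint (31/2,16) outside
  → clear
Obstacle 2 [(0,19) (2,15) (11,15) (11,21) (4,24)]:
  edge (0,19)–(2,15): clear
  edge (2,15)–(11,15): clear
  edge (11,15)–(11,21): clear
  edge (11,21)–(4,24): clear
  edge (4,24)–(0,19): clear
  midpoint (31/2,16) outside
  → clear
Obstacle 3 [(0,3) (10,1) (10,11) (0,10)]:
  edge (0,3)–(10,1): clear
  edge (10,1)–(10,11): clear
  edge (10,11)–(0,10): clear
  edge (0,10)–(0,3): clear
  midpoint (31/2,16) outside
  → clear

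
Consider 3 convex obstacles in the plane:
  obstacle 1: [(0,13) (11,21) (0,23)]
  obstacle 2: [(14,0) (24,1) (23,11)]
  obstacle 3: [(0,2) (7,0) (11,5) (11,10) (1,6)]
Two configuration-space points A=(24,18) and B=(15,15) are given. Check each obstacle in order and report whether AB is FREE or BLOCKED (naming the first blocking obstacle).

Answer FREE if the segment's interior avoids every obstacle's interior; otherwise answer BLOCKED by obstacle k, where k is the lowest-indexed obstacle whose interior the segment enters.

FREE

Obstacle 1 [(0,13) (11,21) (0,23)]:
  edge (0,13)–(11,21): clear
  edge (11,21)–(0,23): clear
  edge (0,23)–(0,13): clear
  midpoint (39/2,33/2) outside
  → clear
Obstacle 2 [(14,0) (24,1) (23,11)]:
  edge (14,0)–(24,1): clear
  edge (24,1)–(23,11): clear
  edge (23,11)–(14,0): clear
  midpoint (39/2,33/2) outside
  → clear
Obstacle 3 [(0,2) (7,0) (11,5) (11,10) (1,6)]:
  edge (0,2)–(7,0): clear
  edge (7,0)–(11,5): clear
  edge (11,5)–(11,10): clear
  edge (11,10)–(1,6): clear
  edge (1,6)–(0,2): clear
  midpoint (39/2,33/2) outside
  → clear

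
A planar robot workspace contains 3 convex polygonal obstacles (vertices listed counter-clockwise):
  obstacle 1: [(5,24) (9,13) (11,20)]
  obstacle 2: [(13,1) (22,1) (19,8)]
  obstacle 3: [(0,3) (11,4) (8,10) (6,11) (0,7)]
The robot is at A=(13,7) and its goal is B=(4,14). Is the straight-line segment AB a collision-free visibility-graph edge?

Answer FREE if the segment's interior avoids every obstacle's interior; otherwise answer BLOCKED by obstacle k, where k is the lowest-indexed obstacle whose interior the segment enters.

FREE

Obstacle 1 [(5,24) (9,13) (11,20)]:
  edge (5,24)–(9,13): clear
  edge (9,13)–(11,20): clear
  edge (11,20)–(5,24): clear
  midpoint (17/2,21/2) outside
  → clear
Obstacle 2 [(13,1) (22,1) (19,8)]:
  edge (13,1)–(22,1): clear
  edge (22,1)–(19,8): clear
  edge (19,8)–(13,1): clear
  midpoint (17/2,21/2) outside
  → clear
Obstacle 3 [(0,3) (11,4) (8,10) (6,11) (0,7)]:
  edge (0,3)–(11,4): clear
  edge (11,4)–(8,10): clear
  edge (8,10)–(6,11): clear
  edge (6,11)–(0,7): clear
  edge (0,7)–(0,3): clear
  midpoint (17/2,21/2) outside
  → clear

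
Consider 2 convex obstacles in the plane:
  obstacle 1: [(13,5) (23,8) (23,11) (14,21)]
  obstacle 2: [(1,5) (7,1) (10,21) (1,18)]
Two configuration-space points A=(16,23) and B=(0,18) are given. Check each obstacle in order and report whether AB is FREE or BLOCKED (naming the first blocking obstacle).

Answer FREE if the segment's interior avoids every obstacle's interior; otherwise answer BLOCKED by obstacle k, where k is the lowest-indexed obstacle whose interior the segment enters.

FREE

Obstacle 1 [(13,5) (23,8) (23,11) (14,21)]:
  edge (13,5)–(23,8): clear
  edge (23,8)–(23,11): clear
  edge (23,11)–(14,21): clear
  edge (14,21)–(13,5): clear
  midpoint (8,41/2) outside
  → clear
Obstacle 2 [(1,5) (7,1) (10,21) (1,18)]:
  edge (1,5)–(7,1): clear
  edge (7,1)–(10,21): clear
  edge (10,21)–(1,18): clear
  edge (1,18)–(1,5): clear
  midpoint (8,41/2) outside
  → clear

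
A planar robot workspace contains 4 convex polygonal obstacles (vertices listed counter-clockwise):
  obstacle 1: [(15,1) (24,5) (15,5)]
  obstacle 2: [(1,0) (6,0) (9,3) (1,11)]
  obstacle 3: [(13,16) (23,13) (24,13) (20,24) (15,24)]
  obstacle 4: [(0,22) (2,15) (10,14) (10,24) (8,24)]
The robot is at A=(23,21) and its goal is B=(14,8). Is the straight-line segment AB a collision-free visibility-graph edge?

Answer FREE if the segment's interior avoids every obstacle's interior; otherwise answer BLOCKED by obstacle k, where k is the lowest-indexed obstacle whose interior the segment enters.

Obstacle 1 [(15,1) (24,5) (15,5)]:
  edge (15,1)–(24,5): clear
  edge (24,5)–(15,5): clear
  edge (15,5)–(15,1): clear
  midpoint (37/2,29/2) outside
  → clear
Obstacle 2 [(1,0) (6,0) (9,3) (1,11)]:
  edge (1,0)–(6,0): clear
  edge (6,0)–(9,3): clear
  edge (9,3)–(1,11): clear
  edge (1,11)–(1,0): clear
  midpoint (37/2,29/2) outside
  → clear
Obstacle 3 [(13,16) (23,13) (24,13) (20,24) (15,24)]:
  edge (13,16)–(23,13): crosses AB
  edge (23,13)–(24,13): clear
  edge (24,13)–(20,24): crosses AB
  edge (20,24)–(15,24): clear
  edge (15,24)–(13,16): clear
  → BLOCKED
Obstacle 4 [(0,22) (2,15) (10,14) (10,24) (8,24)]:
  edge (0,22)–(2,15): clear
  edge (2,15)–(10,14): clear
  edge (10,14)–(10,24): clear
  edge (10,24)–(8,24): clear
  edge (8,24)–(0,22): clear
  midpoint (37/2,29/2) outside
  → clear

BLOCKED by obstacle 3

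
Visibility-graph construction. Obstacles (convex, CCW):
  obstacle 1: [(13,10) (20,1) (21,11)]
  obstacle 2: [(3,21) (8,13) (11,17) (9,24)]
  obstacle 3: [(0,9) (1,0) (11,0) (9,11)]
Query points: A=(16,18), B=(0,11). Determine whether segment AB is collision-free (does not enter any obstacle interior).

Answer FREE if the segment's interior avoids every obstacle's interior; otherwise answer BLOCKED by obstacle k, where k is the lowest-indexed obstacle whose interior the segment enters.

BLOCKED by obstacle 2

Obstacle 1 [(13,10) (20,1) (21,11)]:
  edge (13,10)–(20,1): clear
  edge (20,1)–(21,11): clear
  edge (21,11)–(13,10): clear
  midpoint (8,29/2) outside
  → clear
Obstacle 2 [(3,21) (8,13) (11,17) (9,24)]:
  edge (3,21)–(8,13): crosses AB
  edge (8,13)–(11,17): crosses AB
  edge (11,17)–(9,24): clear
  edge (9,24)–(3,21): clear
  → BLOCKED
Obstacle 3 [(0,9) (1,0) (11,0) (9,11)]:
  edge (0,9)–(1,0): clear
  edge (1,0)–(11,0): clear
  edge (11,0)–(9,11): clear
  edge (9,11)–(0,9): clear
  midpoint (8,29/2) outside
  → clear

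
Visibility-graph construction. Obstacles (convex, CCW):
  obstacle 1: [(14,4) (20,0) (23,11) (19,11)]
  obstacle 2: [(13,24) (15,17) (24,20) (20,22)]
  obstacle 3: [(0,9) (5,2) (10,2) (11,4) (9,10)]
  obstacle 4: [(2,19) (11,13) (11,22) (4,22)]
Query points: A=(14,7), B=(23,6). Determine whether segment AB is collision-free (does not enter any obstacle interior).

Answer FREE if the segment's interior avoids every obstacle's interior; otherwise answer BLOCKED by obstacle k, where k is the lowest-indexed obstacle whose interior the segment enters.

BLOCKED by obstacle 1

Obstacle 1 [(14,4) (20,0) (23,11) (19,11)]:
  edge (14,4)–(20,0): clear
  edge (20,0)–(23,11): crosses AB
  edge (23,11)–(19,11): clear
  edge (19,11)–(14,4): crosses AB
  → BLOCKED
Obstacle 2 [(13,24) (15,17) (24,20) (20,22)]:
  edge (13,24)–(15,17): clear
  edge (15,17)–(24,20): clear
  edge (24,20)–(20,22): clear
  edge (20,22)–(13,24): clear
  midpoint (37/2,13/2) outside
  → clear
Obstacle 3 [(0,9) (5,2) (10,2) (11,4) (9,10)]:
  edge (0,9)–(5,2): clear
  edge (5,2)–(10,2): clear
  edge (10,2)–(11,4): clear
  edge (11,4)–(9,10): clear
  edge (9,10)–(0,9): clear
  midpoint (37/2,13/2) outside
  → clear
Obstacle 4 [(2,19) (11,13) (11,22) (4,22)]:
  edge (2,19)–(11,13): clear
  edge (11,13)–(11,22): clear
  edge (11,22)–(4,22): clear
  edge (4,22)–(2,19): clear
  midpoint (37/2,13/2) outside
  → clear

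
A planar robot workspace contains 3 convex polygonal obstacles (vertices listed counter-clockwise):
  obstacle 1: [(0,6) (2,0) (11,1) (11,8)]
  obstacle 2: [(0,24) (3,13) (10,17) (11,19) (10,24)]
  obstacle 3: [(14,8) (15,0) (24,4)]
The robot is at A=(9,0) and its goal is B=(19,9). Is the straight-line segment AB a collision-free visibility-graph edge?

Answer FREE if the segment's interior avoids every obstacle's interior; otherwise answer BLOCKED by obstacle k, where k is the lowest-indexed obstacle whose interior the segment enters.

Obstacle 1 [(0,6) (2,0) (11,1) (11,8)]:
  edge (0,6)–(2,0): clear
  edge (2,0)–(11,1): crosses AB
  edge (11,1)–(11,8): crosses AB
  edge (11,8)–(0,6): clear
  → BLOCKED
Obstacle 2 [(0,24) (3,13) (10,17) (11,19) (10,24)]:
  edge (0,24)–(3,13): clear
  edge (3,13)–(10,17): clear
  edge (10,17)–(11,19): clear
  edge (11,19)–(10,24): clear
  edge (10,24)–(0,24): clear
  midpoint (14,9/2) outside
  → clear
Obstacle 3 [(14,8) (15,0) (24,4)]:
  edge (14,8)–(15,0): crosses AB
  edge (15,0)–(24,4): clear
  edge (24,4)–(14,8): crosses AB
  → BLOCKED

BLOCKED by obstacle 1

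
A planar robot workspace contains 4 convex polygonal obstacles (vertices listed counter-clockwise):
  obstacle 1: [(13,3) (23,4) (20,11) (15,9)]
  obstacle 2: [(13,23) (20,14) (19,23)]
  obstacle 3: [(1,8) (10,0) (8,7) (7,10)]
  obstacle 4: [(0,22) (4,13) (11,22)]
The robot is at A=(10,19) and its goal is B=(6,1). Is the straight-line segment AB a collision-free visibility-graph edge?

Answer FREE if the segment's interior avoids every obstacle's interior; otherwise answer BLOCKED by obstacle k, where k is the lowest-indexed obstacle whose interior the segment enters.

Obstacle 1 [(13,3) (23,4) (20,11) (15,9)]:
  edge (13,3)–(23,4): clear
  edge (23,4)–(20,11): clear
  edge (20,11)–(15,9): clear
  edge (15,9)–(13,3): clear
  midpoint (8,10) outside
  → clear
Obstacle 2 [(13,23) (20,14) (19,23)]:
  edge (13,23)–(20,14): clear
  edge (20,14)–(19,23): clear
  edge (19,23)–(13,23): clear
  midpoint (8,10) outside
  → clear
Obstacle 3 [(1,8) (10,0) (8,7) (7,10)]:
  edge (1,8)–(10,0): crosses AB
  edge (10,0)–(8,7): clear
  edge (8,7)–(7,10): crosses AB
  edge (7,10)–(1,8): clear
  → BLOCKED
Obstacle 4 [(0,22) (4,13) (11,22)]:
  edge (0,22)–(4,13): clear
  edge (4,13)–(11,22): clear
  edge (11,22)–(0,22): clear
  midpoint (8,10) outside
  → clear

BLOCKED by obstacle 3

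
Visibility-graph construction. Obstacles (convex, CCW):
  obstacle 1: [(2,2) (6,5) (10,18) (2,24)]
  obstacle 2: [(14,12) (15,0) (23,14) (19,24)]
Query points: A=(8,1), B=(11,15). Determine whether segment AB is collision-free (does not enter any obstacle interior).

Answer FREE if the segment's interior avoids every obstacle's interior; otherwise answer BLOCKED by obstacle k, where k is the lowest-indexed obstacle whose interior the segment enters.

Obstacle 1 [(2,2) (6,5) (10,18) (2,24)]:
  edge (2,2)–(6,5): clear
  edge (6,5)–(10,18): clear
  edge (10,18)–(2,24): clear
  edge (2,24)–(2,2): clear
  midpoint (19/2,8) outside
  → clear
Obstacle 2 [(14,12) (15,0) (23,14) (19,24)]:
  edge (14,12)–(15,0): clear
  edge (15,0)–(23,14): clear
  edge (23,14)–(19,24): clear
  edge (19,24)–(14,12): clear
  midpoint (19/2,8) outside
  → clear

FREE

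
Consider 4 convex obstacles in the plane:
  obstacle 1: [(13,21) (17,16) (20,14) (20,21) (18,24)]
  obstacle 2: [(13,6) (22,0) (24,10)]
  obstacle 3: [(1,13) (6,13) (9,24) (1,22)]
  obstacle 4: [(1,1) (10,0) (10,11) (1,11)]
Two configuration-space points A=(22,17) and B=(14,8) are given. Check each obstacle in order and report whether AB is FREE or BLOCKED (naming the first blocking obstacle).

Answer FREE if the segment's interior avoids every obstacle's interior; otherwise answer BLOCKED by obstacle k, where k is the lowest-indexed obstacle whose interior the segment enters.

Obstacle 1 [(13,21) (17,16) (20,14) (20,21) (18,24)]:
  edge (13,21)–(17,16): clear
  edge (17,16)–(20,14): crosses AB
  edge (20,14)–(20,21): crosses AB
  edge (20,21)–(18,24): clear
  edge (18,24)–(13,21): clear
  → BLOCKED
Obstacle 2 [(13,6) (22,0) (24,10)]:
  edge (13,6)–(22,0): clear
  edge (22,0)–(24,10): clear
  edge (24,10)–(13,6): clear
  midpoint (18,25/2) outside
  → clear
Obstacle 3 [(1,13) (6,13) (9,24) (1,22)]:
  edge (1,13)–(6,13): clear
  edge (6,13)–(9,24): clear
  edge (9,24)–(1,22): clear
  edge (1,22)–(1,13): clear
  midpoint (18,25/2) outside
  → clear
Obstacle 4 [(1,1) (10,0) (10,11) (1,11)]:
  edge (1,1)–(10,0): clear
  edge (10,0)–(10,11): clear
  edge (10,11)–(1,11): clear
  edge (1,11)–(1,1): clear
  midpoint (18,25/2) outside
  → clear

BLOCKED by obstacle 1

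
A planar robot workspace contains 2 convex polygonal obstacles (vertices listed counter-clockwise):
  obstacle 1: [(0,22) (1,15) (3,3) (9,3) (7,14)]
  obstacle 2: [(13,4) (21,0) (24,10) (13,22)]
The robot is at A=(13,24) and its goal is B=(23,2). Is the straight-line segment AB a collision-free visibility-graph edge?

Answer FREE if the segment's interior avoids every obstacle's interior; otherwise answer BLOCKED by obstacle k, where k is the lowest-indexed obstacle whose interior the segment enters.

BLOCKED by obstacle 2

Obstacle 1 [(0,22) (1,15) (3,3) (9,3) (7,14)]:
  edge (0,22)–(1,15): clear
  edge (1,15)–(3,3): clear
  edge (3,3)–(9,3): clear
  edge (9,3)–(7,14): clear
  edge (7,14)–(0,22): clear
  midpoint (18,13) outside
  → clear
Obstacle 2 [(13,4) (21,0) (24,10) (13,22)]:
  edge (13,4)–(21,0): clear
  edge (21,0)–(24,10): crosses AB
  edge (24,10)–(13,22): crosses AB
  edge (13,22)–(13,4): clear
  → BLOCKED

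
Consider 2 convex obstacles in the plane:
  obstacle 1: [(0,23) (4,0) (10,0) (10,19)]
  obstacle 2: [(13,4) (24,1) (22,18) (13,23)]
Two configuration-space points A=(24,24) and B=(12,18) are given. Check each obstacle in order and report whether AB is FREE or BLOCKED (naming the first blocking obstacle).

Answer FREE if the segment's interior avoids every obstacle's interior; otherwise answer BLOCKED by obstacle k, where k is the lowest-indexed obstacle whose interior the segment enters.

Obstacle 1 [(0,23) (4,0) (10,0) (10,19)]:
  edge (0,23)–(4,0): clear
  edge (4,0)–(10,0): clear
  edge (10,0)–(10,19): clear
  edge (10,19)–(0,23): clear
  midpoint (18,21) outside
  → clear
Obstacle 2 [(13,4) (24,1) (22,18) (13,23)]:
  edge (13,4)–(24,1): clear
  edge (24,1)–(22,18): clear
  edge (22,18)–(13,23): crosses AB
  edge (13,23)–(13,4): crosses AB
  → BLOCKED

BLOCKED by obstacle 2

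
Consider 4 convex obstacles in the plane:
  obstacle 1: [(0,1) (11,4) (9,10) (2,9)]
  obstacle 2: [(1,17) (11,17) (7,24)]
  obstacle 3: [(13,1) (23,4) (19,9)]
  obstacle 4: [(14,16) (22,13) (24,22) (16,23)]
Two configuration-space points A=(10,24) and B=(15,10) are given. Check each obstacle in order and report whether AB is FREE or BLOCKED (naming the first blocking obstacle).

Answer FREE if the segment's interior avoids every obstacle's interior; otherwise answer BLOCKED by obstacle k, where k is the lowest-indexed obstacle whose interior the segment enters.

FREE

Obstacle 1 [(0,1) (11,4) (9,10) (2,9)]:
  edge (0,1)–(11,4): clear
  edge (11,4)–(9,10): clear
  edge (9,10)–(2,9): clear
  edge (2,9)–(0,1): clear
  midpoint (25/2,17) outside
  → clear
Obstacle 2 [(1,17) (11,17) (7,24)]:
  edge (1,17)–(11,17): clear
  edge (11,17)–(7,24): clear
  edge (7,24)–(1,17): clear
  midpoint (25/2,17) outside
  → clear
Obstacle 3 [(13,1) (23,4) (19,9)]:
  edge (13,1)–(23,4): clear
  edge (23,4)–(19,9): clear
  edge (19,9)–(13,1): clear
  midpoint (25/2,17) outside
  → clear
Obstacle 4 [(14,16) (22,13) (24,22) (16,23)]:
  edge (14,16)–(22,13): clear
  edge (22,13)–(24,22): clear
  edge (24,22)–(16,23): clear
  edge (16,23)–(14,16): clear
  midpoint (25/2,17) outside
  → clear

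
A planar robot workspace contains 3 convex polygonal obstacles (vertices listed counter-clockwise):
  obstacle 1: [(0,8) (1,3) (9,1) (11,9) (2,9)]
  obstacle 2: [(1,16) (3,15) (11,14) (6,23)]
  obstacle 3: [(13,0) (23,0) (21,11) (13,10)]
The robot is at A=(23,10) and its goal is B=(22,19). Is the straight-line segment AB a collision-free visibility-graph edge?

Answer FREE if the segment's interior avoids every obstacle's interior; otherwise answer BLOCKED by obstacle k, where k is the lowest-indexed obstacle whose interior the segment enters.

FREE

Obstacle 1 [(0,8) (1,3) (9,1) (11,9) (2,9)]:
  edge (0,8)–(1,3): clear
  edge (1,3)–(9,1): clear
  edge (9,1)–(11,9): clear
  edge (11,9)–(2,9): clear
  edge (2,9)–(0,8): clear
  midpoint (45/2,29/2) outside
  → clear
Obstacle 2 [(1,16) (3,15) (11,14) (6,23)]:
  edge (1,16)–(3,15): clear
  edge (3,15)–(11,14): clear
  edge (11,14)–(6,23): clear
  edge (6,23)–(1,16): clear
  midpoint (45/2,29/2) outside
  → clear
Obstacle 3 [(13,0) (23,0) (21,11) (13,10)]:
  edge (13,0)–(23,0): clear
  edge (23,0)–(21,11): clear
  edge (21,11)–(13,10): clear
  edge (13,10)–(13,0): clear
  midpoint (45/2,29/2) outside
  → clear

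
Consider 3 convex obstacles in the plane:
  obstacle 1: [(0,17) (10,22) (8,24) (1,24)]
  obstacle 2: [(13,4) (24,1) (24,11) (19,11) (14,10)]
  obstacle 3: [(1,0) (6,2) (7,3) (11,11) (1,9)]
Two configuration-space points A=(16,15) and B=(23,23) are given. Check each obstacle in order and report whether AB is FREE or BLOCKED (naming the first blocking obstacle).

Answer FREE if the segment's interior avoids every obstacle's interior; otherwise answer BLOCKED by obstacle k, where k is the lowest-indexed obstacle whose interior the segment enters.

Obstacle 1 [(0,17) (10,22) (8,24) (1,24)]:
  edge (0,17)–(10,22): clear
  edge (10,22)–(8,24): clear
  edge (8,24)–(1,24): clear
  edge (1,24)–(0,17): clear
  midpoint (39/2,19) outside
  → clear
Obstacle 2 [(13,4) (24,1) (24,11) (19,11) (14,10)]:
  edge (13,4)–(24,1): clear
  edge (24,1)–(24,11): clear
  edge (24,11)–(19,11): clear
  edge (19,11)–(14,10): clear
  edge (14,10)–(13,4): clear
  midpoint (39/2,19) outside
  → clear
Obstacle 3 [(1,0) (6,2) (7,3) (11,11) (1,9)]:
  edge (1,0)–(6,2): clear
  edge (6,2)–(7,3): clear
  edge (7,3)–(11,11): clear
  edge (11,11)–(1,9): clear
  edge (1,9)–(1,0): clear
  midpoint (39/2,19) outside
  → clear

FREE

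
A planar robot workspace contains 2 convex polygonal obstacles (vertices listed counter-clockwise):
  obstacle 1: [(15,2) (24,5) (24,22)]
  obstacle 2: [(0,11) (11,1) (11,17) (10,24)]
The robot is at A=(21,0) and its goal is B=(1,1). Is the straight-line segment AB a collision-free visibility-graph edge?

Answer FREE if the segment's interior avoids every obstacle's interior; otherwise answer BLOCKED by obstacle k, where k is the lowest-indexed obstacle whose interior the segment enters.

Obstacle 1 [(15,2) (24,5) (24,22)]:
  edge (15,2)–(24,5): clear
  edge (24,5)–(24,22): clear
  edge (24,22)–(15,2): clear
  midpoint (11,1/2) outside
  → clear
Obstacle 2 [(0,11) (11,1) (11,17) (10,24)]:
  edge (0,11)–(11,1): clear
  edge (11,1)–(11,17): clear
  edge (11,17)–(10,24): clear
  edge (10,24)–(0,11): clear
  midpoint (11,1/2) outside
  → clear

FREE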